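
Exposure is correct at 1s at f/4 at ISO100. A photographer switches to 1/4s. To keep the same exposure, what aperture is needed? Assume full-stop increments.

f/2

Shutter speed: 1 → 1/2 → 1/4 — 2 stops shorter (darker).
Need 2 stops brighter from the aperture: f/4 → f/2.8 → f/2.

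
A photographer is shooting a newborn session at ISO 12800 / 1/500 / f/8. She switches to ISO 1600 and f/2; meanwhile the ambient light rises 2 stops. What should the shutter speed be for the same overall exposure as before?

1/4000s

Scene light: 2 stops brighter.
ISO: 12800 → 6400 → 3200 → 1600 — 3 stops lower (darker).
Aperture: f/8 → f/5.6 → f/4 → f/2.8 → f/2 — 4 stops wider (brighter).
Net so far: 3 stops brighter. Shutter speed: 1/500 → 1/1000 → 1/2000 → 1/4000.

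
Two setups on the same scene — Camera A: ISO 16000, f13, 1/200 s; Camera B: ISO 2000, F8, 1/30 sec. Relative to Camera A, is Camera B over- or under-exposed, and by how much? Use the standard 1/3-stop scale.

Aperture: f/13 → f/11 → f/10 → f/9 → f/8 — 1 1/3 stops opened up (brighter).
Shutter speed: 1/200 → 1/160 → 1/125 → 1/100 → 1/80 → 1/60 → 1/50 → 1/40 → 1/30 — 2 2/3 stops longer (brighter).
ISO: 16000 → 12800 → 10000 → 8000 → 6400 → 5000 → 4000 → 3200 → 2500 → 2000 — 3 stops dropped (darker).
Net: +1 1/3 +2 2/3 −3 = +1 stop.

1 stop brighter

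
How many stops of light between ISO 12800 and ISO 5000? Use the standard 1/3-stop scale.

1 1/3 stops

12800 → 10000 → 8000 → 6400 → 5000 — count the steps: 4 third-stops = 1 1/3 stops.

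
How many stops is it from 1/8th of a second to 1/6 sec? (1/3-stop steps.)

1/8 → 1/6 — count the steps: 1 third-stops = 1/3 stop.

1/3 stop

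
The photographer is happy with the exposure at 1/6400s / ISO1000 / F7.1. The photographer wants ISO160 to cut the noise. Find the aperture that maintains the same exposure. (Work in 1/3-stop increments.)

f/2.8

ISO: 1000 → 800 → 640 → 500 → 400 → 320 → 250 → 200 → 160 — 2 2/3 stops lower (darker).
Need 2 2/3 stops brighter from the aperture: f/7.1 → f/6.3 → f/5.6 → f/5 → f/4.5 → f/4 → f/3.5 → f/3.2 → f/2.8.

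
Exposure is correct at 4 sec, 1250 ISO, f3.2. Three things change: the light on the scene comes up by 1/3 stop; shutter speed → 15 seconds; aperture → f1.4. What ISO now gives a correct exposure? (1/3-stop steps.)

ISO 50

Scene light: 1/3 stop brighter.
Shutter speed: 4 → 5 → 6 → 8 → 10 → 13 → 15 — 2 stops longer (brighter).
Aperture: f/3.2 → f/2.8 → f/2.5 → f/2.2 → f/2 → f/1.8 → f/1.6 → f/1.4 — 2 1/3 stops larger aperture (brighter).
Net so far: 4 2/3 stops brighter. ISO: 1250 → 1000 → 800 → 640 → 500 → 400 → 320 → 250 → 200 → 160 → 125 → 100 → 80 → 64 → 50.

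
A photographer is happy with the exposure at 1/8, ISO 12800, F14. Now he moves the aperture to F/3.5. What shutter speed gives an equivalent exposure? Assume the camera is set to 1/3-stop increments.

1/125s

Aperture: f/14 → f/13 → f/11 → f/10 → f/9 → f/8 → f/7.1 → f/6.3 → f/5.6 → f/5 → f/4.5 → f/4 → f/3.5 — 4 stops wider (brighter).
Need 4 stops darker from the shutter speed: 1/8 → 1/10 → 1/13 → 1/15 → 1/20 → 1/25 → 1/30 → 1/40 → 1/50 → 1/60 → 1/80 → 1/100 → 1/125.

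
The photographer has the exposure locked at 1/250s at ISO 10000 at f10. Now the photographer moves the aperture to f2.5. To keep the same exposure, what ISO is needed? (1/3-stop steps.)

ISO 640

Aperture: f/10 → f/9 → f/8 → f/7.1 → f/6.3 → f/5.6 → f/5 → f/4.5 → f/4 → f/3.5 → f/3.2 → f/2.8 → f/2.5 — 4 stops larger aperture (brighter).
Need 4 stops darker from the ISO: 10000 → 8000 → 6400 → 5000 → 4000 → 3200 → 2500 → 2000 → 1600 → 1250 → 1000 → 800 → 640.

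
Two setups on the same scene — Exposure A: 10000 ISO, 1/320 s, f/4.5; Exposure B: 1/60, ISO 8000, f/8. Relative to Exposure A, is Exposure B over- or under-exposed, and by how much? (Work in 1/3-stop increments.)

1/3 stop brighter

Aperture: f/4.5 → f/5 → f/5.6 → f/6.3 → f/7.1 → f/8 — 1 2/3 stops smaller aperture (darker).
Shutter speed: 1/320 → 1/250 → 1/200 → 1/160 → 1/125 → 1/100 → 1/80 → 1/60 — 2 1/3 stops longer (brighter).
ISO: 10000 → 8000 — 1/3 stop dropped (darker).
Net: −1 2/3 +2 1/3 −1/3 = +1/3 stops.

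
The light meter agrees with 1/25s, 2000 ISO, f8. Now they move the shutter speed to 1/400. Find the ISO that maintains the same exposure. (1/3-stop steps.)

Shutter speed: 1/25 → 1/30 → 1/40 → 1/50 → 1/60 → 1/80 → 1/100 → 1/125 → 1/160 → 1/200 → 1/250 → 1/320 → 1/400 — 4 stops faster (darker).
Need 4 stops brighter from the ISO: 2000 → 2500 → 3200 → 4000 → 5000 → 6400 → 8000 → 10000 → 12800 → 16000 → 20000 → 25600 → 32000.

ISO 32000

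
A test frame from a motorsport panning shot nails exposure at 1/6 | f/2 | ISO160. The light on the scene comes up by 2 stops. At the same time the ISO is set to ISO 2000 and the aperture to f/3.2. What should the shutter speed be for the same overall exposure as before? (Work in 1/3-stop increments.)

1/125s

Scene light: 2 stops brighter.
ISO: 160 → 200 → 250 → 320 → 400 → 500 → 640 → 800 → 1000 → 1250 → 1600 → 2000 — 3 2/3 stops higher (brighter).
Aperture: f/2 → f/2.2 → f/2.5 → f/2.8 → f/3.2 — 1 1/3 stops narrower (darker).
Net so far: 4 1/3 stops brighter. Shutter speed: 1/6 → 1/8 → 1/10 → 1/13 → 1/15 → 1/20 → 1/25 → 1/30 → 1/40 → 1/50 → 1/60 → 1/80 → 1/100 → 1/125.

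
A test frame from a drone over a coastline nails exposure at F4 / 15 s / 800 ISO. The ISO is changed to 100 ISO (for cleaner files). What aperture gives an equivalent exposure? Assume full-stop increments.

ISO: 800 → 400 → 200 → 100 — 3 stops dropped (darker).
Need 3 stops brighter from the aperture: f/4 → f/2.8 → f/2 → f/1.4.

f/1.4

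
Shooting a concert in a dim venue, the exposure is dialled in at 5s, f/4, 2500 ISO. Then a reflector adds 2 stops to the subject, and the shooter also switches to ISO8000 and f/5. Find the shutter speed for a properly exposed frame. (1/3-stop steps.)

Scene light: 2 stops brighter.
ISO: 2500 → 3200 → 4000 → 5000 → 6400 → 8000 — 1 2/3 stops higher (brighter).
Aperture: f/4 → f/4.5 → f/5 — 2/3 stop stopped down (darker).
Net so far: 3 stops brighter. Shutter speed: 5 → 4 → 3.2 → 2.5 → 2 → 1.6 → 1.3 → 1 → 0.8 → 0.6.

0.6 s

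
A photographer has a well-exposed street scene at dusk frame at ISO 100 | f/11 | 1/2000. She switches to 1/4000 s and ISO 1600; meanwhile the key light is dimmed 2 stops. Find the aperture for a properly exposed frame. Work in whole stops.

Scene light: 2 stops darker.
Shutter speed: 1/2000 → 1/4000 — 1 stop faster (darker).
ISO: 100 → 200 → 400 → 800 → 1600 — 4 stops raised (brighter).
Net so far: 1 stop brighter. Aperture: f/11 → f/16.

f/16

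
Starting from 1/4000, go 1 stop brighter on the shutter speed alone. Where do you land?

Shutter speed: 1/4000 → 1/2000 — 1 stop longer (brighter).

1/2000s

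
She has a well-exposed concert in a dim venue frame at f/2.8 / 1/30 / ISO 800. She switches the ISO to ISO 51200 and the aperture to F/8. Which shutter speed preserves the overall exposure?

ISO: 800 → 1600 → 3200 → 6400 → 12800 → 25600 → 51200 — 6 stops raised (brighter).
Aperture: f/2.8 → f/4 → f/5.6 → f/8 — 3 stops stopped down (darker).
Net change so far: 3 stops brighter. Offset with the shutter speed: 1/30 → 1/60 → 1/125 → 1/250.

1/250s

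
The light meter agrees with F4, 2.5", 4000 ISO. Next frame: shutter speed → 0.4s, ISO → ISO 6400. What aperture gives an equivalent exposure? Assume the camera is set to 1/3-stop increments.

f/2

Shutter speed: 2.5 → 2 → 1.6 → 1.3 → 1 → 0.8 → 0.6 → 0.5 → 0.4 — 2 2/3 stops faster (darker).
ISO: 4000 → 5000 → 6400 — 2/3 stop raised (brighter).
Net change so far: 2 stops darker. Offset with the aperture: f/4 → f/3.5 → f/3.2 → f/2.8 → f/2.5 → f/2.2 → f/2.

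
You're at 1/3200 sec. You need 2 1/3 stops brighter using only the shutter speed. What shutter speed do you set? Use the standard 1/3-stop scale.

Shutter speed: 1/3200 → 1/2500 → 1/2000 → 1/1600 → 1/1250 → 1/1000 → 1/800 → 1/640 — 2 1/3 stops slower (brighter).

1/640s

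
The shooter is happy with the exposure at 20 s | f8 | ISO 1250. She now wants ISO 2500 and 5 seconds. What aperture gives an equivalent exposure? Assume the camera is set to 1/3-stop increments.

f/5.6

ISO: 1250 → 1600 → 2000 → 2500 — 1 stop raised (brighter).
Shutter speed: 20 → 15 → 13 → 10 → 8 → 6 → 5 — 2 stops shorter (darker).
Net change so far: 1 stop darker. Offset with the aperture: f/8 → f/7.1 → f/6.3 → f/5.6.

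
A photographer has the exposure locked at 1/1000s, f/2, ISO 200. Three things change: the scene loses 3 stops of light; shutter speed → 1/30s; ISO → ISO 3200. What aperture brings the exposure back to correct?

f/16

Scene light: 3 stops darker.
Shutter speed: 1/1000 → 1/500 → 1/250 → 1/125 → 1/60 → 1/30 — 5 stops slower (brighter).
ISO: 200 → 400 → 800 → 1600 → 3200 — 4 stops raised (brighter).
Net so far: 6 stops brighter. Aperture: f/2 → f/2.8 → f/4 → f/5.6 → f/8 → f/11 → f/16.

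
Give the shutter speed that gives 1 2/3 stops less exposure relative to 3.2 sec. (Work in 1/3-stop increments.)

Shutter speed: 3.2 → 2.5 → 2 → 1.6 → 1.3 → 1 — 1 2/3 stops shorter (darker).

1 s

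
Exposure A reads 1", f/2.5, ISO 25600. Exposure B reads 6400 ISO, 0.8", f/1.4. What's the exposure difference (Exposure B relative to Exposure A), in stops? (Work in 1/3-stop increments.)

Aperture: f/2.5 → f/2.2 → f/2 → f/1.8 → f/1.6 → f/1.4 — 1 2/3 stops opened up (brighter).
Shutter speed: 1 → 0.8 — 1/3 stop faster (darker).
ISO: 25600 → 20000 → 16000 → 12800 → 10000 → 8000 → 6400 — 2 stops dropped (darker).
Net: +1 2/3 −1/3 −2 = −2/3 stops.

2/3 stop darker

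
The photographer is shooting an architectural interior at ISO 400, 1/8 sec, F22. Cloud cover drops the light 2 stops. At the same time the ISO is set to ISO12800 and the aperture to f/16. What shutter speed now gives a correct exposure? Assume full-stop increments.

1/125s

Scene light: 2 stops darker.
ISO: 400 → 800 → 1600 → 3200 → 6400 → 12800 — 5 stops raised (brighter).
Aperture: f/22 → f/16 — 1 stop wider (brighter).
Net so far: 4 stops brighter. Shutter speed: 1/8 → 1/15 → 1/30 → 1/60 → 1/125.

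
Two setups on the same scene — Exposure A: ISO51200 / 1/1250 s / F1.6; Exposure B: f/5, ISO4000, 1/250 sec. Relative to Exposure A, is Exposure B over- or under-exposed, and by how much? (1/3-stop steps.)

4 2/3 stops darker

Aperture: f/1.6 → f/1.8 → f/2 → f/2.2 → f/2.5 → f/2.8 → f/3.2 → f/3.5 → f/4 → f/4.5 → f/5 — 3 1/3 stops narrower (darker).
Shutter speed: 1/1250 → 1/1000 → 1/800 → 1/640 → 1/500 → 1/400 → 1/320 → 1/250 — 2 1/3 stops slower (brighter).
ISO: 51200 → 40000 → 32000 → 25600 → 20000 → 16000 → 12800 → 10000 → 8000 → 6400 → 5000 → 4000 — 3 2/3 stops lower (darker).
Net: −3 1/3 +2 1/3 −3 2/3 = −4 2/3 stops.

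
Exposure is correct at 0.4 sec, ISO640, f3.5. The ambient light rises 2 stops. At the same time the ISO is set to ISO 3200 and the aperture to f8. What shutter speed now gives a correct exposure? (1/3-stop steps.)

1/10s

Scene light: 2 stops brighter.
ISO: 640 → 800 → 1000 → 1250 → 1600 → 2000 → 2500 → 3200 — 2 1/3 stops raised (brighter).
Aperture: f/3.5 → f/4 → f/4.5 → f/5 → f/5.6 → f/6.3 → f/7.1 → f/8 — 2 1/3 stops smaller aperture (darker).
Net so far: 2 stops brighter. Shutter speed: 0.4 → 0.3 → 1/4 → 1/5 → 1/6 → 1/8 → 1/10.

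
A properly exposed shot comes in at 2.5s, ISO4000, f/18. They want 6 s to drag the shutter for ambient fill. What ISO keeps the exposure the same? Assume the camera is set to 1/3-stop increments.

ISO 1600

Shutter speed: 2.5 → 3.2 → 4 → 5 → 6 — 1 1/3 stops longer (brighter).
Need 1 1/3 stops darker from the ISO: 4000 → 3200 → 2500 → 2000 → 1600.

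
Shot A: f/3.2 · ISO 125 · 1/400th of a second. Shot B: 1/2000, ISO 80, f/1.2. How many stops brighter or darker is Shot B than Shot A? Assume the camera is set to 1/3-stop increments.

1/3 stop darker

Aperture: f/3.2 → f/2.8 → f/2.5 → f/2.2 → f/2 → f/1.8 → f/1.6 → f/1.4 → f/1.2 — 2 2/3 stops opened up (brighter).
Shutter speed: 1/400 → 1/500 → 1/640 → 1/800 → 1/1000 → 1/1250 → 1/1600 → 1/2000 — 2 1/3 stops faster (darker).
ISO: 125 → 100 → 80 — 2/3 stop lower (darker).
Net: +2 2/3 −2 1/3 −2/3 = −1/3 stops.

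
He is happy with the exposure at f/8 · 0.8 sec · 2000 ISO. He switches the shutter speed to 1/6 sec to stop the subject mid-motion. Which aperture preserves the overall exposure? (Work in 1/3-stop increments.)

f/3.5

Shutter speed: 0.8 → 0.6 → 0.5 → 0.4 → 0.3 → 1/4 → 1/5 → 1/6 — 2 1/3 stops shorter (darker).
Need 2 1/3 stops brighter from the aperture: f/8 → f/7.1 → f/6.3 → f/5.6 → f/5 → f/4.5 → f/4 → f/3.5.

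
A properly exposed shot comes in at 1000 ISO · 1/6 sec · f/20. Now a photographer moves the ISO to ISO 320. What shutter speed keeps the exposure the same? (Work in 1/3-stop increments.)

ISO: 1000 → 800 → 640 → 500 → 400 → 320 — 1 2/3 stops lower (darker).
Need 1 2/3 stops brighter from the shutter speed: 1/6 → 1/5 → 1/4 → 0.3 → 0.4 → 0.5.

0.5 s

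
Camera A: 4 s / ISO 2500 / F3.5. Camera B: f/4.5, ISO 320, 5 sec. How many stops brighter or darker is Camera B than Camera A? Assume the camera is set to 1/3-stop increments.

3 1/3 stops darker

Aperture: f/3.5 → f/4 → f/4.5 — 2/3 stop stopped down (darker).
Shutter speed: 4 → 5 — 1/3 stop slower (brighter).
ISO: 2500 → 2000 → 1600 → 1250 → 1000 → 800 → 640 → 500 → 400 → 320 — 3 stops lower (darker).
Net: −2/3 +1/3 −3 = −3 1/3 stops.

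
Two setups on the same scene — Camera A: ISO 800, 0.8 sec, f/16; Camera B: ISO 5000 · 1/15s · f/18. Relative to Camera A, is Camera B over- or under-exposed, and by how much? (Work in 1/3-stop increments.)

1 1/3 stops darker

Aperture: f/16 → f/18 — 1/3 stop smaller aperture (darker).
Shutter speed: 0.8 → 0.6 → 0.5 → 0.4 → 0.3 → 1/4 → 1/5 → 1/6 → 1/8 → 1/10 → 1/13 → 1/15 — 3 2/3 stops shorter (darker).
ISO: 800 → 1000 → 1250 → 1600 → 2000 → 2500 → 3200 → 4000 → 5000 — 2 2/3 stops raised (brighter).
Net: −1/3 −3 2/3 +2 2/3 = −1 1/3 stops.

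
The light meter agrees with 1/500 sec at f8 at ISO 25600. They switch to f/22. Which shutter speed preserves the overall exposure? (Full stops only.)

Aperture: f/8 → f/11 → f/16 → f/22 — 3 stops stopped down (darker).
Need 3 stops brighter from the shutter speed: 1/500 → 1/250 → 1/125 → 1/60.

1/60s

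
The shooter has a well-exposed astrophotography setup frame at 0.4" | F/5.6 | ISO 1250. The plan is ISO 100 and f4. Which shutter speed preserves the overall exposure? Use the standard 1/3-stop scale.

ISO: 1250 → 1000 → 800 → 640 → 500 → 400 → 320 → 250 → 200 → 160 → 125 → 100 — 3 2/3 stops lower (darker).
Aperture: f/5.6 → f/5 → f/4.5 → f/4 — 1 stop larger aperture (brighter).
Net change so far: 2 2/3 stops darker. Offset with the shutter speed: 0.4 → 0.5 → 0.6 → 0.8 → 1 → 1.3 → 1.6 → 2 → 2.5.

2.5 s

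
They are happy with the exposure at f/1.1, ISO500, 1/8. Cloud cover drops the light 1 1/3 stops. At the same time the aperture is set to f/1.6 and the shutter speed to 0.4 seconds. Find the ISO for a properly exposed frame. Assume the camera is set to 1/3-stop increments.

ISO 800

Scene light: 1 1/3 stops darker.
Aperture: f/1.1 → f/1.2 → f/1.4 → f/1.6 — 1 stop stopped down (darker).
Shutter speed: 1/8 → 1/6 → 1/5 → 1/4 → 0.3 → 0.4 — 1 2/3 stops slower (brighter).
Net so far: 2/3 stop darker. ISO: 500 → 640 → 800.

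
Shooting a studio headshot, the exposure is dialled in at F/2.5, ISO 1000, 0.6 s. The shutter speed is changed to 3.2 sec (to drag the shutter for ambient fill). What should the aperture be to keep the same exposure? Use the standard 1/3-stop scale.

Shutter speed: 0.6 → 0.8 → 1 → 1.3 → 1.6 → 2 → 2.5 → 3.2 — 2 1/3 stops slower (brighter).
Need 2 1/3 stops darker from the aperture: f/2.5 → f/2.8 → f/3.2 → f/3.5 → f/4 → f/4.5 → f/5 → f/5.6.

f/5.6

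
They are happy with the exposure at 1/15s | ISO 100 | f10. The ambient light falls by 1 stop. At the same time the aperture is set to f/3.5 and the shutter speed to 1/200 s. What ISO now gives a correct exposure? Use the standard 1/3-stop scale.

Scene light: 1 stop darker.
Aperture: f/10 → f/9 → f/8 → f/7.1 → f/6.3 → f/5.6 → f/5 → f/4.5 → f/4 → f/3.5 — 3 stops opened up (brighter).
Shutter speed: 1/15 → 1/20 → 1/25 → 1/30 → 1/40 → 1/50 → 1/60 → 1/80 → 1/100 → 1/125 → 1/160 → 1/200 — 3 2/3 stops shorter (darker).
Net so far: 1 2/3 stops darker. ISO: 100 → 125 → 160 → 200 → 250 → 320.

ISO 320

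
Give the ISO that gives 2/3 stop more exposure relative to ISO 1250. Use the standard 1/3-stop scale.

ISO: 1250 → 1600 → 2000 — 2/3 stop higher (brighter).

ISO 2000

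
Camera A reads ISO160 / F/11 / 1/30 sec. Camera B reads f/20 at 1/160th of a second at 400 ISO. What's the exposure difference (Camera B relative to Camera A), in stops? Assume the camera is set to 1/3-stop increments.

Aperture: f/11 → f/13 → f/14 → f/16 → f/18 → f/20 — 1 2/3 stops stopped down (darker).
Shutter speed: 1/30 → 1/40 → 1/50 → 1/60 → 1/80 → 1/100 → 1/125 → 1/160 — 2 1/3 stops faster (darker).
ISO: 160 → 200 → 250 → 320 → 400 — 1 1/3 stops raised (brighter).
Net: −1 2/3 −2 1/3 +1 1/3 = −2 2/3 stops.

2 2/3 stops darker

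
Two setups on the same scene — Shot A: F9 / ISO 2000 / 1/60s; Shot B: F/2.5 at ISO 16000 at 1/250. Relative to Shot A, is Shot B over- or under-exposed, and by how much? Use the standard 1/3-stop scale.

4 2/3 stops brighter

Aperture: f/9 → f/8 → f/7.1 → f/6.3 → f/5.6 → f/5 → f/4.5 → f/4 → f/3.5 → f/3.2 → f/2.8 → f/2.5 — 3 2/3 stops opened up (brighter).
Shutter speed: 1/60 → 1/80 → 1/100 → 1/125 → 1/160 → 1/200 → 1/250 — 2 stops faster (darker).
ISO: 2000 → 2500 → 3200 → 4000 → 5000 → 6400 → 8000 → 10000 → 12800 → 16000 — 3 stops raised (brighter).
Net: +3 2/3 −2 +3 = +4 2/3 stops.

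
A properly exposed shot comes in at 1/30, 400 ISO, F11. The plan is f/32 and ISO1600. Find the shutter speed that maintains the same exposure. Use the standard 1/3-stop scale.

1/15s

Aperture: f/11 → f/13 → f/14 → f/16 → f/18 → f/20 → f/22 → f/25 → f/29 → f/32 — 3 stops stopped down (darker).
ISO: 400 → 500 → 640 → 800 → 1000 → 1250 → 1600 — 2 stops raised (brighter).
Net change so far: 1 stop darker. Offset with the shutter speed: 1/30 → 1/25 → 1/20 → 1/15.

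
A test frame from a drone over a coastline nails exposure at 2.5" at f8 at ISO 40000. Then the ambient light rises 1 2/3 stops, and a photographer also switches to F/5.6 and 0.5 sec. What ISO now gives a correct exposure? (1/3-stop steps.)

ISO 32000

Scene light: 1 2/3 stops brighter.
Aperture: f/8 → f/7.1 → f/6.3 → f/5.6 — 1 stop larger aperture (brighter).
Shutter speed: 2.5 → 2 → 1.6 → 1.3 → 1 → 0.8 → 0.6 → 0.5 — 2 1/3 stops shorter (darker).
Net so far: 1/3 stop brighter. ISO: 40000 → 32000.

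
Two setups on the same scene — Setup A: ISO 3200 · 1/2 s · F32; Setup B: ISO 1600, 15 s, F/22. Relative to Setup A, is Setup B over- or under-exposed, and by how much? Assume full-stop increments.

5 stops brighter

Aperture: f/32 → f/22 — 1 stop larger aperture (brighter).
Shutter speed: 1/2 → 1 → 2 → 4 → 8 → 15 — 5 stops longer (brighter).
ISO: 3200 → 1600 — 1 stop lower (darker).
Net: +1 +5 −1 = +5 stops.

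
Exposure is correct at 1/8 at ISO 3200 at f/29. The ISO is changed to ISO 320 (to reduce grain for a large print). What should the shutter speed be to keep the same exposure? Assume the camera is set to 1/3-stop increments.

ISO: 3200 → 2500 → 2000 → 1600 → 1250 → 1000 → 800 → 640 → 500 → 400 → 320 — 3 1/3 stops dropped (darker).
Need 3 1/3 stops brighter from the shutter speed: 1/8 → 1/6 → 1/5 → 1/4 → 0.3 → 0.4 → 0.5 → 0.6 → 0.8 → 1 → 1.3.

1.3 s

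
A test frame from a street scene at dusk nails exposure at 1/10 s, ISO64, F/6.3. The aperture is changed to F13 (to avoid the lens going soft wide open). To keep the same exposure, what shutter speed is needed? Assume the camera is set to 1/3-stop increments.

0.4 s

Aperture: f/6.3 → f/7.1 → f/8 → f/9 → f/10 → f/11 → f/13 — 2 stops smaller aperture (darker).
Need 2 stops brighter from the shutter speed: 1/10 → 1/8 → 1/6 → 1/5 → 1/4 → 0.3 → 0.4.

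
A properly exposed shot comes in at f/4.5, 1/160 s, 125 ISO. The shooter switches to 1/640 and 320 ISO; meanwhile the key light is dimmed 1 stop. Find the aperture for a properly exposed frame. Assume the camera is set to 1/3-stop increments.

f/2.5

Scene light: 1 stop darker.
Shutter speed: 1/160 → 1/200 → 1/250 → 1/320 → 1/400 → 1/500 → 1/640 — 2 stops shorter (darker).
ISO: 125 → 160 → 200 → 250 → 320 — 1 1/3 stops raised (brighter).
Net so far: 1 2/3 stops darker. Aperture: f/4.5 → f/4 → f/3.5 → f/3.2 → f/2.8 → f/2.5.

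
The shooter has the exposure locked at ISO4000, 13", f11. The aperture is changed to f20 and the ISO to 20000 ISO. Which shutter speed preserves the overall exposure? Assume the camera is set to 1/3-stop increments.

Aperture: f/11 → f/13 → f/14 → f/16 → f/18 → f/20 — 1 2/3 stops stopped down (darker).
ISO: 4000 → 5000 → 6400 → 8000 → 10000 → 12800 → 16000 → 20000 — 2 1/3 stops raised (brighter).
Net change so far: 2/3 stop brighter. Offset with the shutter speed: 13 → 10 → 8.

8 s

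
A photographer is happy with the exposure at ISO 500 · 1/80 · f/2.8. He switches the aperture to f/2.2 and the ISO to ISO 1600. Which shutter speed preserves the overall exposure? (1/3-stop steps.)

Aperture: f/2.8 → f/2.5 → f/2.2 — 2/3 stop opened up (brighter).
ISO: 500 → 640 → 800 → 1000 → 1250 → 1600 — 1 2/3 stops raised (brighter).
Net change so far: 2 1/3 stops brighter. Offset with the shutter speed: 1/80 → 1/100 → 1/125 → 1/160 → 1/200 → 1/250 → 1/320 → 1/400.

1/400s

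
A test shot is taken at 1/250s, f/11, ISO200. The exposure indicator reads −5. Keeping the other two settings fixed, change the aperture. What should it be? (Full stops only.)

f/2

Underexposed by 5 stops → need 5 stops brighter.
Aperture: f/11 → f/8 → f/5.6 → f/4 → f/2.8 → f/2.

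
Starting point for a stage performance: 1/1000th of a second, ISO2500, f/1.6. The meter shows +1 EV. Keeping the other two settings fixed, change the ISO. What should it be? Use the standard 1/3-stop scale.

Overexposed by 1 stop → need 1 stop darker.
ISO: 2500 → 2000 → 1600 → 1250.

ISO 1250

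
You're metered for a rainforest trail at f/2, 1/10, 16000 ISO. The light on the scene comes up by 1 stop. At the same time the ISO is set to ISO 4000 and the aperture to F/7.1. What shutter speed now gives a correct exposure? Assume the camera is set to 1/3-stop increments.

2.5 s

Scene light: 1 stop brighter.
ISO: 16000 → 12800 → 10000 → 8000 → 6400 → 5000 → 4000 — 2 stops dropped (darker).
Aperture: f/2 → f/2.2 → f/2.5 → f/2.8 → f/3.2 → f/3.5 → f/4 → f/4.5 → f/5 → f/5.6 → f/6.3 → f/7.1 — 3 2/3 stops smaller aperture (darker).
Net so far: 4 2/3 stops darker. Shutter speed: 1/10 → 1/8 → 1/6 → 1/5 → 1/4 → 0.3 → 0.4 → 0.5 → 0.6 → 0.8 → 1 → 1.3 → 1.6 → 2 → 2.5.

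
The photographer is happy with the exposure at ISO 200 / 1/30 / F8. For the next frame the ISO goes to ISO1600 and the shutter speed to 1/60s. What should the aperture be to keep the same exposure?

ISO: 200 → 400 → 800 → 1600 — 3 stops raised (brighter).
Shutter speed: 1/30 → 1/60 — 1 stop shorter (darker).
Net change so far: 2 stops brighter. Offset with the aperture: f/8 → f/11 → f/16.

f/16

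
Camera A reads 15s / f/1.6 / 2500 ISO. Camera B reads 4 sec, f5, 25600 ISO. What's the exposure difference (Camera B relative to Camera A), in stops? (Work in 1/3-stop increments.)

2 stops darker

Aperture: f/1.6 → f/1.8 → f/2 → f/2.2 → f/2.5 → f/2.8 → f/3.2 → f/3.5 → f/4 → f/4.5 → f/5 — 3 1/3 stops narrower (darker).
Shutter speed: 15 → 13 → 10 → 8 → 6 → 5 → 4 — 2 stops shorter (darker).
ISO: 2500 → 3200 → 4000 → 5000 → 6400 → 8000 → 10000 → 12800 → 16000 → 20000 → 25600 — 3 1/3 stops higher (brighter).
Net: −3 1/3 −2 +3 1/3 = −2 stops.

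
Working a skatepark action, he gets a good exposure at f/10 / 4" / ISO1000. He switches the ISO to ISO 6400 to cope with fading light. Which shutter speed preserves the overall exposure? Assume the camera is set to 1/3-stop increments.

0.6 s

ISO: 1000 → 1250 → 1600 → 2000 → 2500 → 3200 → 4000 → 5000 → 6400 — 2 2/3 stops higher (brighter).
Need 2 2/3 stops darker from the shutter speed: 4 → 3.2 → 2.5 → 2 → 1.6 → 1.3 → 1 → 0.8 → 0.6.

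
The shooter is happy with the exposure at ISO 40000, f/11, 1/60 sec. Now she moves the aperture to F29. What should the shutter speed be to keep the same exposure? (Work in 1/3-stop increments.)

1/10s

Aperture: f/11 → f/13 → f/14 → f/16 → f/18 → f/20 → f/22 → f/25 → f/29 — 2 2/3 stops narrower (darker).
Need 2 2/3 stops brighter from the shutter speed: 1/60 → 1/50 → 1/40 → 1/30 → 1/25 → 1/20 → 1/15 → 1/13 → 1/10.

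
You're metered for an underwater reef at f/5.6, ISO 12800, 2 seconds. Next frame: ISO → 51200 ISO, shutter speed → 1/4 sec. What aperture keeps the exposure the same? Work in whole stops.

f/4

ISO: 12800 → 25600 → 51200 — 2 stops raised (brighter).
Shutter speed: 2 → 1 → 1/2 → 1/4 — 3 stops shorter (darker).
Net change so far: 1 stop darker. Offset with the aperture: f/5.6 → f/4.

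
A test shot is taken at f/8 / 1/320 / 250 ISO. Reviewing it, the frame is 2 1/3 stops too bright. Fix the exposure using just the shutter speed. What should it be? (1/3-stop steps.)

1/1600s

Overexposed by 2 1/3 stops → need 2 1/3 stops darker.
Shutter speed: 1/320 → 1/400 → 1/500 → 1/640 → 1/800 → 1/1000 → 1/1250 → 1/1600.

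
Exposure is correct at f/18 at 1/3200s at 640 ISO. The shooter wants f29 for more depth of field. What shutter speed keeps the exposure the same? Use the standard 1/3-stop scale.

1/1250s

Aperture: f/18 → f/20 → f/22 → f/25 → f/29 — 1 1/3 stops smaller aperture (darker).
Need 1 1/3 stops brighter from the shutter speed: 1/3200 → 1/2500 → 1/2000 → 1/1600 → 1/1250.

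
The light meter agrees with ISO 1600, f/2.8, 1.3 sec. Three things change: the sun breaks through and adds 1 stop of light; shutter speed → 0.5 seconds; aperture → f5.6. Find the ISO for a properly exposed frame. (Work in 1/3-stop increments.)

Scene light: 1 stop brighter.
Shutter speed: 1.3 → 1 → 0.8 → 0.6 → 0.5 — 1 1/3 stops faster (darker).
Aperture: f/2.8 → f/3.2 → f/3.5 → f/4 → f/4.5 → f/5 → f/5.6 — 2 stops smaller aperture (darker).
Net so far: 2 1/3 stops darker. ISO: 1600 → 2000 → 2500 → 3200 → 4000 → 5000 → 6400 → 8000.

ISO 8000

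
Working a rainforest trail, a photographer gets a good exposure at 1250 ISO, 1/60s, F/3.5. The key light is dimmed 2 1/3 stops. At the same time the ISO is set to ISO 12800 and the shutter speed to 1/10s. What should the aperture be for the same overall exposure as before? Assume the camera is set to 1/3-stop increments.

Scene light: 2 1/3 stops darker.
ISO: 1250 → 1600 → 2000 → 2500 → 3200 → 4000 → 5000 → 6400 → 8000 → 10000 → 12800 — 3 1/3 stops raised (brighter).
Shutter speed: 1/60 → 1/50 → 1/40 → 1/30 → 1/25 → 1/20 → 1/15 → 1/13 → 1/10 — 2 2/3 stops slower (brighter).
Net so far: 3 2/3 stops brighter. Aperture: f/3.5 → f/4 → f/4.5 → f/5 → f/5.6 → f/6.3 → f/7.1 → f/8 → f/9 → f/10 → f/11 → f/13.

f/13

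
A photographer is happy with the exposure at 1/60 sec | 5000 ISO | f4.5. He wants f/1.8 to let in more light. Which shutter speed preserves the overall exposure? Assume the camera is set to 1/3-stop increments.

1/400s

Aperture: f/4.5 → f/4 → f/3.5 → f/3.2 → f/2.8 → f/2.5 → f/2.2 → f/2 → f/1.8 — 2 2/3 stops larger aperture (brighter).
Need 2 2/3 stops darker from the shutter speed: 1/60 → 1/80 → 1/100 → 1/125 → 1/160 → 1/200 → 1/250 → 1/320 → 1/400.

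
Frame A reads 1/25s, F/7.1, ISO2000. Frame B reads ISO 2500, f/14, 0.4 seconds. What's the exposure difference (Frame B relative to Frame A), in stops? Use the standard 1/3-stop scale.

Aperture: f/7.1 → f/8 → f/9 → f/10 → f/11 → f/13 → f/14 — 2 stops stopped down (darker).
Shutter speed: 1/25 → 1/20 → 1/15 → 1/13 → 1/10 → 1/8 → 1/6 → 1/5 → 1/4 → 0.3 → 0.4 — 3 1/3 stops longer (brighter).
ISO: 2000 → 2500 — 1/3 stop higher (brighter).
Net: −2 +3 1/3 +1/3 = +1 2/3 stops.

1 2/3 stops brighter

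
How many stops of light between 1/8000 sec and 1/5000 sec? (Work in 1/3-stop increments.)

1/8000 → 1/6400 → 1/5000 — count the steps: 2 third-stops = 2/3 stop.

2/3 stop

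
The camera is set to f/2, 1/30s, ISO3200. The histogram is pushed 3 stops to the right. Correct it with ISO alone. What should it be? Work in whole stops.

ISO 400

Overexposed by 3 stops → need 3 stops darker.
ISO: 3200 → 1600 → 800 → 400.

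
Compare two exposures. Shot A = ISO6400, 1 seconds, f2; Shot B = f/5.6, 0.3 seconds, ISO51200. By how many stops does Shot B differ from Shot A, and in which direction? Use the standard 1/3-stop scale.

1 2/3 stops darker

Aperture: f/2 → f/2.2 → f/2.5 → f/2.8 → f/3.2 → f/3.5 → f/4 → f/4.5 → f/5 → f/5.6 — 3 stops narrower (darker).
Shutter speed: 1 → 0.8 → 0.6 → 0.5 → 0.4 → 0.3 — 1 2/3 stops faster (darker).
ISO: 6400 → 8000 → 10000 → 12800 → 16000 → 20000 → 25600 → 32000 → 40000 → 51200 — 3 stops higher (brighter).
Net: −3 −1 2/3 +3 = −1 2/3 stops.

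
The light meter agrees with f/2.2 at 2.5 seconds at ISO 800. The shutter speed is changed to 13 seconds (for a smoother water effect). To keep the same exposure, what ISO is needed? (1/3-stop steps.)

ISO 160

Shutter speed: 2.5 → 3.2 → 4 → 5 → 6 → 8 → 10 → 13 — 2 1/3 stops longer (brighter).
Need 2 1/3 stops darker from the ISO: 800 → 640 → 500 → 400 → 320 → 250 → 200 → 160.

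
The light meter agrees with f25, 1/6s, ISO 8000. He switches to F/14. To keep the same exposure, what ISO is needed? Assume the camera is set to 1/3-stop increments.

ISO 2500

Aperture: f/25 → f/22 → f/20 → f/18 → f/16 → f/14 — 1 2/3 stops opened up (brighter).
Need 1 2/3 stops darker from the ISO: 8000 → 6400 → 5000 → 4000 → 3200 → 2500.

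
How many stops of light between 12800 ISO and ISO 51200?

2 stops

12800 → 25600 → 51200 — count the steps: 2 stops.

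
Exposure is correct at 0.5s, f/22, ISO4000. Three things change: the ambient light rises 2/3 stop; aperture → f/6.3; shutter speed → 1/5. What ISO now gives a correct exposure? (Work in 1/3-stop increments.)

ISO 500

Scene light: 2/3 stop brighter.
Aperture: f/22 → f/20 → f/18 → f/16 → f/14 → f/13 → f/11 → f/10 → f/9 → f/8 → f/7.1 → f/6.3 — 3 2/3 stops wider (brighter).
Shutter speed: 0.5 → 0.4 → 0.3 → 1/4 → 1/5 — 1 1/3 stops shorter (darker).
Net so far: 3 stops brighter. ISO: 4000 → 3200 → 2500 → 2000 → 1600 → 1250 → 1000 → 800 → 640 → 500.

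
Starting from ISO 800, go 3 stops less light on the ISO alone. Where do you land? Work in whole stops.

ISO: 800 → 400 → 200 → 100 — 3 stops dropped (darker).

ISO 100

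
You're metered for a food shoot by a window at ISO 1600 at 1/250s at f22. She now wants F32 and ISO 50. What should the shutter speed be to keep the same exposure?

Aperture: f/22 → f/32 — 1 stop smaller aperture (darker).
ISO: 1600 → 800 → 400 → 200 → 100 → 50 — 5 stops dropped (darker).
Net change so far: 6 stops darker. Offset with the shutter speed: 1/250 → 1/125 → 1/60 → 1/30 → 1/15 → 1/8 → 1/4.

1/4s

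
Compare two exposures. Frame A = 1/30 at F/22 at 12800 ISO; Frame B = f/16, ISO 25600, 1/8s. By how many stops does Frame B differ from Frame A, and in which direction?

4 stops brighter

Aperture: f/22 → f/16 — 1 stop larger aperture (brighter).
Shutter speed: 1/30 → 1/15 → 1/8 — 2 stops slower (brighter).
ISO: 12800 → 25600 — 1 stop higher (brighter).
Net: +1 +2 +1 = +4 stops.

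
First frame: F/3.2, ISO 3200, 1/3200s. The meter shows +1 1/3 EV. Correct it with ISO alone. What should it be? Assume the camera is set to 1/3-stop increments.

ISO 1250

Overexposed by 1 1/3 stops → need 1 1/3 stops darker.
ISO: 3200 → 2500 → 2000 → 1600 → 1250.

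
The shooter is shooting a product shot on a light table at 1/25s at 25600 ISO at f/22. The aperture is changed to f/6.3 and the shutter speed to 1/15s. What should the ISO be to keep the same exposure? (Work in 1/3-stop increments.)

Aperture: f/22 → f/20 → f/18 → f/16 → f/14 → f/13 → f/11 → f/10 → f/9 → f/8 → f/7.1 → f/6.3 — 3 2/3 stops opened up (brighter).
Shutter speed: 1/25 → 1/20 → 1/15 — 2/3 stop longer (brighter).
Net change so far: 4 1/3 stops brighter. Offset with the ISO: 25600 → 20000 → 16000 → 12800 → 10000 → 8000 → 6400 → 5000 → 4000 → 3200 → 2500 → 2000 → 1600 → 1250.

ISO 1250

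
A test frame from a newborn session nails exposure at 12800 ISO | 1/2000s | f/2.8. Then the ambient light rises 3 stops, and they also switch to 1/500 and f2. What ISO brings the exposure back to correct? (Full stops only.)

ISO 200

Scene light: 3 stops brighter.
Shutter speed: 1/2000 → 1/1000 → 1/500 — 2 stops slower (brighter).
Aperture: f/2.8 → f/2 — 1 stop opened up (brighter).
Net so far: 6 stops brighter. ISO: 12800 → 6400 → 3200 → 1600 → 800 → 400 → 200.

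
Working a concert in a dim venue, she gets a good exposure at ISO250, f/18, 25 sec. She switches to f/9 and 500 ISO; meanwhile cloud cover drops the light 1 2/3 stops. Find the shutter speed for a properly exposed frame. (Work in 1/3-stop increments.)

10 s

Scene light: 1 2/3 stops darker.
Aperture: f/18 → f/16 → f/14 → f/13 → f/11 → f/10 → f/9 — 2 stops wider (brighter).
ISO: 250 → 320 → 400 → 500 — 1 stop raised (brighter).
Net so far: 1 1/3 stops brighter. Shutter speed: 25 → 20 → 15 → 13 → 10.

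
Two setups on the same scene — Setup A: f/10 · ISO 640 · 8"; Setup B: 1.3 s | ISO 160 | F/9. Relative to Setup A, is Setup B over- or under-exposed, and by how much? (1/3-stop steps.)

Aperture: f/10 → f/9 — 1/3 stop larger aperture (brighter).
Shutter speed: 8 → 6 → 5 → 4 → 3.2 → 2.5 → 2 → 1.6 → 1.3 — 2 2/3 stops shorter (darker).
ISO: 640 → 500 → 400 → 320 → 250 → 200 → 160 — 2 stops lower (darker).
Net: +1/3 −2 2/3 −2 = −4 1/3 stops.

4 1/3 stops darker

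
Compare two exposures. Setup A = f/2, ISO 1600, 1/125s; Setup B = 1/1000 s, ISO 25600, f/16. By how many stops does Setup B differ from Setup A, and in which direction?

Aperture: f/2 → f/2.8 → f/4 → f/5.6 → f/8 → f/11 → f/16 — 6 stops narrower (darker).
Shutter speed: 1/125 → 1/250 → 1/500 → 1/1000 — 3 stops shorter (darker).
ISO: 1600 → 3200 → 6400 → 12800 → 25600 — 4 stops higher (brighter).
Net: −6 −3 +4 = −5 stops.

5 stops darker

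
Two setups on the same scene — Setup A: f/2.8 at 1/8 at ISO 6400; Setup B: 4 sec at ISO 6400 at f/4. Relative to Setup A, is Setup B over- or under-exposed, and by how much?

Aperture: f/2.8 → f/4 — 1 stop narrower (darker).
Shutter speed: 1/8 → 1/4 → 1/2 → 1 → 2 → 4 — 5 stops slower (brighter).
ISO: unchanged.
Net: −1 +5 = +4 stops.

4 stops brighter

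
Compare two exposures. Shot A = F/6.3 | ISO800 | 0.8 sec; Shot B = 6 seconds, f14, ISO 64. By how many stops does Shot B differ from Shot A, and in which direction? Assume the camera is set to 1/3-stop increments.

Aperture: f/6.3 → f/7.1 → f/8 → f/9 → f/10 → f/11 → f/13 → f/14 — 2 1/3 stops narrower (darker).
Shutter speed: 0.8 → 1 → 1.3 → 1.6 → 2 → 2.5 → 3.2 → 4 → 5 → 6 — 3 stops longer (brighter).
ISO: 800 → 640 → 500 → 400 → 320 → 250 → 200 → 160 → 125 → 100 → 80 → 64 — 3 2/3 stops dropped (darker).
Net: −2 1/3 +3 −3 2/3 = −3 stops.

3 stops darker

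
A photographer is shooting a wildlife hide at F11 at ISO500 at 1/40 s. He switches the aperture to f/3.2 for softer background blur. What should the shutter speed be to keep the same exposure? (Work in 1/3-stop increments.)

Aperture: f/11 → f/10 → f/9 → f/8 → f/7.1 → f/6.3 → f/5.6 → f/5 → f/4.5 → f/4 → f/3.5 → f/3.2 — 3 2/3 stops larger aperture (brighter).
Need 3 2/3 stops darker from the shutter speed: 1/40 → 1/50 → 1/60 → 1/80 → 1/100 → 1/125 → 1/160 → 1/200 → 1/250 → 1/320 → 1/400 → 1/500.

1/500s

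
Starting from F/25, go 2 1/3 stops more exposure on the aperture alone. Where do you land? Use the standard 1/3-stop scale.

f/11

Aperture: f/25 → f/22 → f/20 → f/18 → f/16 → f/14 → f/13 → f/11 — 2 1/3 stops wider (brighter).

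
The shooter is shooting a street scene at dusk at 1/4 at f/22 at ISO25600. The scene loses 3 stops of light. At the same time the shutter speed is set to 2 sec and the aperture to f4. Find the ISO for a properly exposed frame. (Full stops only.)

Scene light: 3 stops darker.
Shutter speed: 1/4 → 1/2 → 1 → 2 — 3 stops longer (brighter).
Aperture: f/22 → f/16 → f/11 → f/8 → f/5.6 → f/4 — 5 stops opened up (brighter).
Net so far: 5 stops brighter. ISO: 25600 → 12800 → 6400 → 3200 → 1600 → 800.

ISO 800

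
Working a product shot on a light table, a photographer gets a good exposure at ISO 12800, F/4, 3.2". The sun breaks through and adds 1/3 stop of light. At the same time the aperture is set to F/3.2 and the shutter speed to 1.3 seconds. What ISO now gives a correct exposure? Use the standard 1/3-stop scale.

Scene light: 1/3 stop brighter.
Aperture: f/4 → f/3.5 → f/3.2 — 2/3 stop larger aperture (brighter).
Shutter speed: 3.2 → 2.5 → 2 → 1.6 → 1.3 — 1 1/3 stops shorter (darker).
Net so far: 1/3 stop darker. ISO: 12800 → 16000.

ISO 16000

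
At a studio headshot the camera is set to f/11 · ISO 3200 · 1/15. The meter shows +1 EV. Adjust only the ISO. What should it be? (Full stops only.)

ISO 1600

Overexposed by 1 stop → need 1 stop darker.
ISO: 3200 → 1600.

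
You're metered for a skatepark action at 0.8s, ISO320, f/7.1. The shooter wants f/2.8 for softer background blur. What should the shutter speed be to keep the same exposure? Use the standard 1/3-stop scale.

1/8s

Aperture: f/7.1 → f/6.3 → f/5.6 → f/5 → f/4.5 → f/4 → f/3.5 → f/3.2 → f/2.8 — 2 2/3 stops opened up (brighter).
Need 2 2/3 stops darker from the shutter speed: 0.8 → 0.6 → 0.5 → 0.4 → 0.3 → 1/4 → 1/5 → 1/6 → 1/8.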